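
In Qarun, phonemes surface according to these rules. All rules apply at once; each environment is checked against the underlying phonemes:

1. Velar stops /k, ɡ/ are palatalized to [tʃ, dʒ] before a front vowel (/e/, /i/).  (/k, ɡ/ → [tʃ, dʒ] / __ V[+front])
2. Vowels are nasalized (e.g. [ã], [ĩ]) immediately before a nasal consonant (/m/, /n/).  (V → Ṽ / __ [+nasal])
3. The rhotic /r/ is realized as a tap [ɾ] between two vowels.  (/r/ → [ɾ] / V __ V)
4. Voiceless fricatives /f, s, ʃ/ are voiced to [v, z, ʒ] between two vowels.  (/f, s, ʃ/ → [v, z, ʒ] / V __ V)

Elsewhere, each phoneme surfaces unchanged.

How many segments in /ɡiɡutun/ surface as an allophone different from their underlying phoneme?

Segments that undergo a rule: /ɡ/ → [dʒ] (rule 1); /u/ → [ũ] (rule 2).
All other segments surface unchanged.

2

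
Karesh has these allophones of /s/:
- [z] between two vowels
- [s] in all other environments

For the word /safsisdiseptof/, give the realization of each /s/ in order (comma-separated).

[s], [s], [s], [z]

Occurrence 1 (position 1): no conditioning environment matches → elsewhere allophone [s].
Occurrence 2 (position 4): no conditioning environment matches → elsewhere allophone [s].
Occurrence 3 (position 6): no conditioning environment matches → elsewhere allophone [s].
Occurrence 4 (position 9): between two vowels → [z].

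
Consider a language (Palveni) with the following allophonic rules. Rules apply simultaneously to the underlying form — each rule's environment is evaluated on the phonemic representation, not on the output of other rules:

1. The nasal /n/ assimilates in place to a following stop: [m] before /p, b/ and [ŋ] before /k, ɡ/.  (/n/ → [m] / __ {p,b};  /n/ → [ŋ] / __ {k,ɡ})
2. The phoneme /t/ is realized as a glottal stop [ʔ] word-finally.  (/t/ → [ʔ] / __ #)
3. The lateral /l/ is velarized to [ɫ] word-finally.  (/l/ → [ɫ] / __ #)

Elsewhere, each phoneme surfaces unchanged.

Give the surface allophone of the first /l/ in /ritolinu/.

/l/ — between /o/ and /i/; rule 3 does not apply here → [l].

[l]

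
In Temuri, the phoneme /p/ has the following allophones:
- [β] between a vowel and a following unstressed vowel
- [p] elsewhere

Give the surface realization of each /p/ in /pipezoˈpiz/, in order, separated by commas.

[p], [β], [p]

Occurrence 1 (position 1): no conditioning environment matches → elsewhere allophone [p].
Occurrence 2 (position 3): between a vowel and a following unstressed vowel → [β].
Occurrence 3 (position 7): no conditioning environment matches → elsewhere allophone [p].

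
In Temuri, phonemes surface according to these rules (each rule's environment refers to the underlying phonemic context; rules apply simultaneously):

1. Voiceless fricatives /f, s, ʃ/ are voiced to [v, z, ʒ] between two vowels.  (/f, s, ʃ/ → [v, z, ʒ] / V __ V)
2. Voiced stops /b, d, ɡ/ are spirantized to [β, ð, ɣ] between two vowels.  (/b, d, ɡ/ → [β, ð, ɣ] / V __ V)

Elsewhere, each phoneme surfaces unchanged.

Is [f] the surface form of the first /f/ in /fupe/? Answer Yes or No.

/f/ (word-initial) fails the environment for rule 1, so it stays [f].
The actual realization is [f], which matches [f].

Yes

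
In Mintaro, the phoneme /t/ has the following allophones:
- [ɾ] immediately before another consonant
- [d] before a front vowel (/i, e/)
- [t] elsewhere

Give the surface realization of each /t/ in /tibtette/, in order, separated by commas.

[d], [d], [ɾ], [d]

Occurrence 1 (position 1): before a front vowel (/i, e/) → [d].
Occurrence 2 (position 4): before a front vowel (/i, e/) → [d].
Occurrence 3 (position 6): immediately before another consonant → [ɾ].
Occurrence 4 (position 7): before a front vowel (/i, e/) → [d].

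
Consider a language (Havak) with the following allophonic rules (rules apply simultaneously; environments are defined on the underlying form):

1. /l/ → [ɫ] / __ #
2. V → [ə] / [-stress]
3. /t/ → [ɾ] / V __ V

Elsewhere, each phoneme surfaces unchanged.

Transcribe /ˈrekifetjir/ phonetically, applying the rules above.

[ˈrekəfətjər]

/r/ — not in any rule's target class → [r].
/e/ (between /r/ and /k/): rule 2 targets it, but not in an unstressed syllable → unchanged [e].
/k/ (between /e/ and /i/) is unaffected → [k].
Rule 2 applies to /i/ (between /k/ and /f/: in an unstressed syllable) → [ə].
/f/ — not in any rule's target class → [f].
/e/ meets the environment for rule 2 (in an unstressed syllable) → [ə].
/t/ — between /e/ and /j/; rule 3 does not apply here → [t].
/j/ (between /t/ and /i/): no rule targets it → [j].
/i/ (between /j/ and /r/) occurs in an unstressed syllable → [ə] by rule 2.
/r/ (word-final) is unaffected → [r].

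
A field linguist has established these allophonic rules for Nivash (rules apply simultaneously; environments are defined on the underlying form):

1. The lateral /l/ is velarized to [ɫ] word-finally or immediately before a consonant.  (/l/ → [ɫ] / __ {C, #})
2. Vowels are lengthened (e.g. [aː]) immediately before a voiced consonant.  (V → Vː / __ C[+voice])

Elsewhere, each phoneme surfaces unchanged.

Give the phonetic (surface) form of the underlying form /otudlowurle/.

/o/ — word-initial; rule 2 does not apply here → [o].
/u/ (between /t/ and /d/) occurs before a voiced consonant → [uː] by rule 2.
/l/ — between /d/ and /o/; rule 1 does not apply here → [l].
/o/ — between /l/ and /w/, before a voiced consonant — surfaces as [oː] (rule 2).
/u/ meets the environment for rule 2 (before a voiced consonant) → [uː].
/l/ (between /r/ and /e/) fails the environment for rule 1, so it stays [l].
/e/ (word-final) is in the target of rule 2 but the environment (before a voiced consonant) is not met → [e].

[otuːdloːwuːrle]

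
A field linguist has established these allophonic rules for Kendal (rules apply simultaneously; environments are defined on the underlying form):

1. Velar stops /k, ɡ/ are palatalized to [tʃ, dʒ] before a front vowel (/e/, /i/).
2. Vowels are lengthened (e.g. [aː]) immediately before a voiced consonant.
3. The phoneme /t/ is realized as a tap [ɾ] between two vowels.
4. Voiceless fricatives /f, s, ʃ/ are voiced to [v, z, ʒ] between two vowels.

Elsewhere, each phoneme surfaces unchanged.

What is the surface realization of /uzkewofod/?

[uːztʃeːwovoːd]

Rule 2 applies to /u/ (word-initial: before a voiced consonant) → [uː].
/z/ (between /u/ and /k/) is unaffected → [z].
Rule 1 applies to /k/ (between /z/ and /e/: before a front vowel) → [tʃ].
/e/ meets the environment for rule 2 (before a voiced consonant) → [eː].
/w/ stays [w].
/o/ — between /w/ and /f/; rule 2 does not apply here → [o].
/f/ meets the environment for rule 4 (between two vowels) → [v].
Rule 2 applies to /o/ (between /f/ and /d/: before a voiced consonant) → [oː].
/d/ stays [d].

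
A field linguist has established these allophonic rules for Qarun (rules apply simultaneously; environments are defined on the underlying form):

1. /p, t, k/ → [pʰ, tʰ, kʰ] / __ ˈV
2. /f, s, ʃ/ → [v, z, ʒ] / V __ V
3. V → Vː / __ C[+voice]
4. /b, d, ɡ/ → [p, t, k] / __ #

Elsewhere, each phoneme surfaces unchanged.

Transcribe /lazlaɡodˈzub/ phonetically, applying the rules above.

[laːzlaːɡoːdˈzuːp]

/l/ (word-initial): no rule targets it → [l].
/a/ (between /l/ and /z/): before a voiced consonant, so rule 3 applies → [aː].
/z/ — not in any rule's target class → [z].
/l/ — not in any rule's target class → [l].
Rule 3 applies to /a/ (between /l/ and /ɡ/: before a voiced consonant) → [aː].
/ɡ/ (between /a/ and /o/) is in the target of rule 4 but the environment (word-finally) is not met → [ɡ].
/o/ meets the environment for rule 3 (before a voiced consonant) → [oː].
/d/ — between /o/ and /z/; rule 4 does not apply here → [d].
/z/ stays [z].
/u/ (between /z/ and /b/) occurs before a voiced consonant → [uː] by rule 3.
/b/ — word-final, word-finally — surfaces as [p] (rule 4).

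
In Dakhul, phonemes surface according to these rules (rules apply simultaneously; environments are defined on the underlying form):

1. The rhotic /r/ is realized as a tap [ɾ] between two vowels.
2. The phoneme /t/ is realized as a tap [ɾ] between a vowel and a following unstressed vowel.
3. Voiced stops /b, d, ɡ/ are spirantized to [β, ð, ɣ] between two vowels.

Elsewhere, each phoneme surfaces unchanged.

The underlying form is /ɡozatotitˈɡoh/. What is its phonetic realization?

[ɡozaɾoɾitˈɡoh]

/ɡ/ (word-initial) is in the target of rule 3 but the environment (between two vowels) is not met → [ɡ].
/t/ — between /a/ and /o/, between a vowel and a following unstressed vowel — surfaces as [ɾ] (rule 2).
/t/ meets the environment for rule 2 (between a vowel and a following unstressed vowel) → [ɾ].
/t/ (between /i/ and /ɡ/) is in the target of rule 2 but the environment (between a vowel and a following unstressed vowel) is not met → [t].
/ɡ/ (between /t/ and /o/) is in the target of rule 3 but the environment (between two vowels) is not met → [ɡ].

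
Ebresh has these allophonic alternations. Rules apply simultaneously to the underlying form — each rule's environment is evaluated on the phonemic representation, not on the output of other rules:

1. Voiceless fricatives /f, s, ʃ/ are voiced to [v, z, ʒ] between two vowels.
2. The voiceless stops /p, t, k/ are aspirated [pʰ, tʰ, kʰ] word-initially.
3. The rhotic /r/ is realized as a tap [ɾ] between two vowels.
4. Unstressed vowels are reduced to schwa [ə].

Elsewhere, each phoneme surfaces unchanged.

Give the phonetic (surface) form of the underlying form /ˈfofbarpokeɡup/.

/f/ (word-initial) fails the environment for rule 1, so it stays [f].
/o/ — between /f/ and /f/; rule 4 does not apply here → [o].
/f/ (between /o/ and /b/) is in the target of rule 1 but the environment (between two vowels) is not met → [f].
/b/ stays [b].
/a/ (between /b/ and /r/): in an unstressed syllable, so rule 4 applies → [ə].
/r/ (between /a/ and /p/): rule 3 targets it, but not between two vowels → unchanged [r].
/p/ (between /r/ and /o/): rule 2 targets it, but not word-initially → unchanged [p].
/o/ meets the environment for rule 4 (in an unstressed syllable) → [ə].
/k/ (between /o/ and /e/) fails the environment for rule 2, so it stays [k].
/e/ (between /k/ and /ɡ/) occurs in an unstressed syllable → [ə] by rule 4.
/ɡ/ stays [ɡ].
/u/ (between /ɡ/ and /p/): in an unstressed syllable, so rule 4 applies → [ə].
/p/ (word-final) fails the environment for rule 2, so it stays [p].

[ˈfofbərpəkəɡəp]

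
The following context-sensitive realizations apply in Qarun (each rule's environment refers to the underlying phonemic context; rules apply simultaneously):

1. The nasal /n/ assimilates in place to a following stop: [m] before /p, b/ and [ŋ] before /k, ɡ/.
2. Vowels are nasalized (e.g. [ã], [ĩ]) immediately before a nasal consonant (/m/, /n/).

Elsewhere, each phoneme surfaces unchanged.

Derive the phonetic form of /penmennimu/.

[pẽnmẽnnĩmu]

/p/ (word-initial) is unaffected → [p].
/e/ (between /p/ and /n/): before a nasal consonant, so rule 2 applies → [ẽ].
/n/ (between /e/ and /m/) is in the target of rule 1 but the environment (before a labial or velar stop) is not met → [n].
/m/ — not in any rule's target class → [m].
/e/ (between /m/ and /n/) occurs before a nasal consonant → [ẽ] by rule 2.
/n/ (between /e/ and /n/) fails the environment for rule 1, so it stays [n].
/n/ (between /n/ and /i/): rule 1 targets it, but not before a labial or velar stop → unchanged [n].
Rule 2 applies to /i/ (between /n/ and /m/: before a nasal consonant) → [ĩ].
/m/ — not in any rule's target class → [m].
/u/ (word-final) is in the target of rule 2 but the environment (before a nasal consonant) is not met → [u].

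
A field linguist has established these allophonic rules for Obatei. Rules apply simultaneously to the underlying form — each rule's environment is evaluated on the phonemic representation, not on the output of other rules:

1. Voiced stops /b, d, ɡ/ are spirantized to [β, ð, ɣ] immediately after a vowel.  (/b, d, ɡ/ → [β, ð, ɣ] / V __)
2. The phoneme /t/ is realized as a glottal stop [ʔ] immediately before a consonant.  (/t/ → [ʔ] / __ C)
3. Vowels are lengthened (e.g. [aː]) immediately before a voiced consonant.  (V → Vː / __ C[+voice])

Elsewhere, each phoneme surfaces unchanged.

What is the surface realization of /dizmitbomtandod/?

/d/ — word-initial; rule 1 does not apply here → [d].
Rule 3 applies to /i/ (between /d/ and /z/: before a voiced consonant) → [iː].
/z/ — not in any rule's target class → [z].
/m/ (between /z/ and /i/): no rule targets it → [m].
/i/ (between /m/ and /t/): rule 3 targets it, but not before a voiced consonant → unchanged [i].
/t/ (between /i/ and /b/): immediately before a consonant, so rule 2 applies → [ʔ].
/b/ (between /t/ and /o/) is in the target of rule 1 but the environment (immediately after a vowel) is not met → [b].
Rule 3 applies to /o/ (between /b/ and /m/: before a voiced consonant) → [oː].
/m/ — not in any rule's target class → [m].
/t/ — between /m/ and /a/; rule 2 does not apply here → [t].
/a/ (between /t/ and /n/) occurs before a voiced consonant → [aː] by rule 3.
/n/ — not in any rule's target class → [n].
/d/ (between /n/ and /o/): rule 1 targets it, but not immediately after a vowel → unchanged [d].
/o/ (between /d/ and /d/): before a voiced consonant, so rule 3 applies → [oː].
Rule 1 applies to /d/ (word-final: immediately after a vowel) → [ð].

[diːzmiʔboːmtaːndoːð]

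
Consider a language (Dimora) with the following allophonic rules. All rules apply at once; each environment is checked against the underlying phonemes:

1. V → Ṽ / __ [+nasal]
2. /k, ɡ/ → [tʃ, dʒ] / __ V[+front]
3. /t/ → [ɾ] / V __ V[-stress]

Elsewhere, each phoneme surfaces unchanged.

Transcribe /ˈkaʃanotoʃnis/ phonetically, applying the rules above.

/k/ (word-initial): rule 2 targets it, but not before a front vowel → unchanged [k].
/a/ (between /k/ and /ʃ/) is in the target of rule 1 but the environment (before a nasal consonant) is not met → [a].
/ʃ/ (between /a/ and /a/) is unaffected → [ʃ].
/a/ (between /ʃ/ and /n/) occurs before a nasal consonant → [ã] by rule 1.
/n/ — not in any rule's target class → [n].
/o/ (between /n/ and /t/) is in the target of rule 1 but the environment (before a nasal consonant) is not met → [o].
/t/ meets the environment for rule 3 (between a vowel and a following unstressed vowel) → [ɾ].
/o/ (between /t/ and /ʃ/) fails the environment for rule 1, so it stays [o].
/ʃ/ stays [ʃ].
/n/ (between /ʃ/ and /i/): no rule targets it → [n].
/i/ (between /n/ and /s/) fails the environment for rule 1, so it stays [i].
/s/ — not in any rule's target class → [s].

[ˈkaʃãnoɾoʃnis]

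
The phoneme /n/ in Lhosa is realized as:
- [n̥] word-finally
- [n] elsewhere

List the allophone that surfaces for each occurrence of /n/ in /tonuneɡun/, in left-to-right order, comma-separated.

[n], [n], [n̥]

Occurrence 1 (position 3): no conditioning environment matches → elsewhere allophone [n].
Occurrence 2 (position 5): no conditioning environment matches → elsewhere allophone [n].
Occurrence 3 (position 9): word-finally → [n̥].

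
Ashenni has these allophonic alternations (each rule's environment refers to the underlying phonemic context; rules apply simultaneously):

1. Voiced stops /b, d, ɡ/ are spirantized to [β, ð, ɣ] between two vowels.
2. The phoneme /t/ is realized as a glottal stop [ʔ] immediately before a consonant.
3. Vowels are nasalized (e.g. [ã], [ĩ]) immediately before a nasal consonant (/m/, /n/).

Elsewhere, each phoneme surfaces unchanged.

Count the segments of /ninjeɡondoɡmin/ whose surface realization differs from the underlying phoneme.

4

Segments that undergo a rule: /i/ → [ĩ] (rule 3); /ɡ/ → [ɣ] (rule 1); /o/ → [õ] (rule 3); /i/ → [ĩ] (rule 3).
All other segments surface unchanged.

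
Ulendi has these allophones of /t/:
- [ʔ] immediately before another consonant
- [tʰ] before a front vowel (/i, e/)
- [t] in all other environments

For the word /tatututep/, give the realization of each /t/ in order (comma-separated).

[t], [t], [t], [tʰ]

Occurrence 1 (position 1): no conditioning environment matches → elsewhere allophone [t].
Occurrence 2 (position 3): no conditioning environment matches → elsewhere allophone [t].
Occurrence 3 (position 5): no conditioning environment matches → elsewhere allophone [t].
Occurrence 4 (position 7): before a front vowel (/i, e/) → [tʰ].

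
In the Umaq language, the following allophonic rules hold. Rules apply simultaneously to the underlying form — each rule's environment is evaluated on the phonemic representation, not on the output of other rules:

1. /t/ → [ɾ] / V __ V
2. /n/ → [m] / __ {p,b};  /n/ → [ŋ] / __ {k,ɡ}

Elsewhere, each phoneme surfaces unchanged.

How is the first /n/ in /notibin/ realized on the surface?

[n]

/n/ — word-initial; rule 2 does not apply here → [n].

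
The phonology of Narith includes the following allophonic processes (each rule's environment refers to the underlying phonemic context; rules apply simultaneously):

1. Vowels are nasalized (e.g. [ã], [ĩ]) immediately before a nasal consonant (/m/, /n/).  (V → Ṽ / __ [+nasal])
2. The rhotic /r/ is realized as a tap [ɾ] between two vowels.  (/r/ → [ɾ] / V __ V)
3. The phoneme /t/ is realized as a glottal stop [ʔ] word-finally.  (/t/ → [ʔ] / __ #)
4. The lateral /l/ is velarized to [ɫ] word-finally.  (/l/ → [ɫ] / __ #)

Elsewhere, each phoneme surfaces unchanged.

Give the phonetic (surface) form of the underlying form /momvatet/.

/m/ (word-initial) is unaffected → [m].
/o/ (between /m/ and /m/): before a nasal consonant, so rule 1 applies → [õ].
/m/ (between /o/ and /v/): no rule targets it → [m].
/v/ — not in any rule's target class → [v].
/a/ (between /v/ and /t/) is in the target of rule 1 but the environment (before a nasal consonant) is not met → [a].
/t/ (between /a/ and /e/): rule 3 targets it, but not word-finally → unchanged [t].
/e/ (between /t/ and /t/) is in the target of rule 1 but the environment (before a nasal consonant) is not met → [e].
/t/ meets the environment for rule 3 (word-finally) → [ʔ].

[mõmvateʔ]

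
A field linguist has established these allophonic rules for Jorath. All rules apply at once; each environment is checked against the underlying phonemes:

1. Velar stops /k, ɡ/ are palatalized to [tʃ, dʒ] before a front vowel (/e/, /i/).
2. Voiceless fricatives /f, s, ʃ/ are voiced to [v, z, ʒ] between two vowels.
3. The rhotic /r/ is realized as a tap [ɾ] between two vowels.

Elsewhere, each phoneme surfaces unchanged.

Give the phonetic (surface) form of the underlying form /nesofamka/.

[nezovamka]

/s/ meets the environment for rule 2 (between two vowels) → [z].
/f/ (between /o/ and /a/) occurs between two vowels → [v] by rule 2.
/k/ (between /m/ and /a/) is in the target of rule 1 but the environment (before a front vowel) is not met → [k].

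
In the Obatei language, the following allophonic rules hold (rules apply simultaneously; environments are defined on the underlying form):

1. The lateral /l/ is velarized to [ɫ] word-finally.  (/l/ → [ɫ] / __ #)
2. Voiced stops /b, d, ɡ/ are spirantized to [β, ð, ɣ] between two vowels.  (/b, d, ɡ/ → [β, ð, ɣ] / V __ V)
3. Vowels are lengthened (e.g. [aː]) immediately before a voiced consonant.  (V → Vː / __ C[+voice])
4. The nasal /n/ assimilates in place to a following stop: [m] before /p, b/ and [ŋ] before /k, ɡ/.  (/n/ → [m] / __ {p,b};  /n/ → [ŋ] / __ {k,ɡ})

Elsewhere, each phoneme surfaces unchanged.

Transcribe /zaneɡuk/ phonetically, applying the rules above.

[zaːneːɣuk]

/z/ stays [z].
/a/ meets the environment for rule 3 (before a voiced consonant) → [aː].
/n/ (between /a/ and /e/): rule 4 targets it, but not before a labial or velar stop → unchanged [n].
/e/ (between /n/ and /ɡ/): before a voiced consonant, so rule 3 applies → [eː].
/ɡ/ (between /e/ and /u/) occurs between two vowels → [ɣ] by rule 2.
/u/ (between /ɡ/ and /k/) is in the target of rule 3 but the environment (before a voiced consonant) is not met → [u].
/k/ stays [k].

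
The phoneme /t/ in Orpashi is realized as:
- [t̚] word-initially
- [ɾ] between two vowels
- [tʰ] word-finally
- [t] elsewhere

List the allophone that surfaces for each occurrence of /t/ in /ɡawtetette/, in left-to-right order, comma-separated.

Occurrence 1 (position 4): no conditioning environment matches → elsewhere allophone [t].
Occurrence 2 (position 6): between two vowels → [ɾ].
Occurrence 3 (position 8): no conditioning environment matches → elsewhere allophone [t].
Occurrence 4 (position 9): no conditioning environment matches → elsewhere allophone [t].

[t], [ɾ], [t], [t]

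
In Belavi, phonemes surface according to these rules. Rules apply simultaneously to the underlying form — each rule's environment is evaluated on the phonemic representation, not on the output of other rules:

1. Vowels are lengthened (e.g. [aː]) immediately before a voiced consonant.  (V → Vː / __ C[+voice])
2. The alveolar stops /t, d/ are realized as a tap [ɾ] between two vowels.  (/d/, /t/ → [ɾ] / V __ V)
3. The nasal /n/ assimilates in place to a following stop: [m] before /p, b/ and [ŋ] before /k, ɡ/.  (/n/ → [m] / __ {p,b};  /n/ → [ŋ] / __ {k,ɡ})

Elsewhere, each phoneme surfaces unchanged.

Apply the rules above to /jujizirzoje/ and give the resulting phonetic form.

/j/ (word-initial) is unaffected → [j].
/u/ — between /j/ and /j/, before a voiced consonant — surfaces as [uː] (rule 1).
/j/ stays [j].
/i/ — between /j/ and /z/, before a voiced consonant — surfaces as [iː] (rule 1).
/z/ — not in any rule's target class → [z].
/i/ — between /z/ and /r/, before a voiced consonant — surfaces as [iː] (rule 1).
/r/ (between /i/ and /z/) is unaffected → [r].
/z/ (between /r/ and /o/) is unaffected → [z].
Rule 1 applies to /o/ (between /z/ and /j/: before a voiced consonant) → [oː].
/j/ (between /o/ and /e/): no rule targets it → [j].
/e/ (word-final) fails the environment for rule 1, so it stays [e].

[juːjiːziːrzoːje]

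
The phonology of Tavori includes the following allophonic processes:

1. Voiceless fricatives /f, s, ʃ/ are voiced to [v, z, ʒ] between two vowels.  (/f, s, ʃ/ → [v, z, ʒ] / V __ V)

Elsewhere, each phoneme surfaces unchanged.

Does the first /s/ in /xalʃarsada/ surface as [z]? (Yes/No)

/s/ — between /r/ and /a/; rule 1 does not apply here → [s].
The actual realization is [s], not [z].

No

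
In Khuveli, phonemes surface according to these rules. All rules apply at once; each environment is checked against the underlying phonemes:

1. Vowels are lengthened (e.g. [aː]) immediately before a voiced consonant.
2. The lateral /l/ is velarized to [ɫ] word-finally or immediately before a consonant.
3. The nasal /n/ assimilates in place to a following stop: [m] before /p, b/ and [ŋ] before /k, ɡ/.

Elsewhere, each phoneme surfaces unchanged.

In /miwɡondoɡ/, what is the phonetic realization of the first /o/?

/o/ (between /ɡ/ and /n/) occurs before a voiced consonant → [oː] by rule 1.

[oː]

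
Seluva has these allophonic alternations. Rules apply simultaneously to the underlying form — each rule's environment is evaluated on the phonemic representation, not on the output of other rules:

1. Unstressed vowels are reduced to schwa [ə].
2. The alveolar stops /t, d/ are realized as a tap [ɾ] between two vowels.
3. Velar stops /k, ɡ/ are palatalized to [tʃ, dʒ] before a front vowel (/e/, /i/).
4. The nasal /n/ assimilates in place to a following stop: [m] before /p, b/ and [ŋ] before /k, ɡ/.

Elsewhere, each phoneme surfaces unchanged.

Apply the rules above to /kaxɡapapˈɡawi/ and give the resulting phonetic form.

[kəxɡəpəpˈɡawə]

/k/ (word-initial) is in the target of rule 3 but the environment (before a front vowel) is not met → [k].
/a/ (between /k/ and /x/): in an unstressed syllable, so rule 1 applies → [ə].
/ɡ/ (between /x/ and /a/) is in the target of rule 3 but the environment (before a front vowel) is not met → [ɡ].
Rule 1 applies to /a/ (between /ɡ/ and /p/: in an unstressed syllable) → [ə].
/a/ (between /p/ and /p/): in an unstressed syllable, so rule 1 applies → [ə].
/ɡ/ (between /p/ and /a/) fails the environment for rule 3, so it stays [ɡ].
/a/ (between /ɡ/ and /w/) is in the target of rule 1 but the environment (in an unstressed syllable) is not met → [a].
/i/ — word-final, in an unstressed syllable — surfaces as [ə] (rule 1).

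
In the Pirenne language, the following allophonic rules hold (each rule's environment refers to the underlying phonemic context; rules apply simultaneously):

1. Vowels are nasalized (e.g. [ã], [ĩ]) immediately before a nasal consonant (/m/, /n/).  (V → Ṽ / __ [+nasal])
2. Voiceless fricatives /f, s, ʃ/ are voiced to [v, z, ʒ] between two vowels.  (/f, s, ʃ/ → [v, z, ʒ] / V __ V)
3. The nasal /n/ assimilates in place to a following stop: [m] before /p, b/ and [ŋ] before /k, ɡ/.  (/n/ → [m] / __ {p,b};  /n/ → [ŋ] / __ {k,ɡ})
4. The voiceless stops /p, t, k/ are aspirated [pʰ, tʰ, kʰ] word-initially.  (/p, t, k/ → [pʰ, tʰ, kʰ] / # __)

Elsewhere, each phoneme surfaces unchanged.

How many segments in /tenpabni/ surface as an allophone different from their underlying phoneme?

Segments that undergo a rule: /t/ → [tʰ] (rule 4); /e/ → [ẽ] (rule 1); /n/ → [m] (rule 3).
All other segments surface unchanged.

3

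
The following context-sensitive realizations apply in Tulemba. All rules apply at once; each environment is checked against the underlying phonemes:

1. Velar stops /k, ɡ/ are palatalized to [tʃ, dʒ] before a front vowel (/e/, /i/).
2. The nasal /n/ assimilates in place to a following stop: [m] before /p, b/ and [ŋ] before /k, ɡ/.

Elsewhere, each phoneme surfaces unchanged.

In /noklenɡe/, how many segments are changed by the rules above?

2

Segments that undergo a rule: /n/ → [ŋ] (rule 2); /ɡ/ → [dʒ] (rule 1).
All other segments surface unchanged.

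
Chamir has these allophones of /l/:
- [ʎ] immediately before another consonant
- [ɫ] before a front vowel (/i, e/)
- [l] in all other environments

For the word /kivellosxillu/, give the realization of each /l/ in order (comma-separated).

[ʎ], [l], [ʎ], [l]

Occurrence 1 (position 5): immediately before another consonant → [ʎ].
Occurrence 2 (position 6): no conditioning environment matches → elsewhere allophone [l].
Occurrence 3 (position 11): immediately before another consonant → [ʎ].
Occurrence 4 (position 12): no conditioning environment matches → elsewhere allophone [l].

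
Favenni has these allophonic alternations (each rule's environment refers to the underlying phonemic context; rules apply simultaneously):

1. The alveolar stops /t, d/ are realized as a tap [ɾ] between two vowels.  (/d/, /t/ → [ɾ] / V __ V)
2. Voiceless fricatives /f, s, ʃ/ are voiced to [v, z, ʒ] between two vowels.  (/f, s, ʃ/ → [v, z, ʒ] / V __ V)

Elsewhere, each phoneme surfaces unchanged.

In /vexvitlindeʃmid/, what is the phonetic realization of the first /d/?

[d]

/d/ (between /n/ and /e/) is in the target of rule 1 but the environment (between two vowels) is not met → [d].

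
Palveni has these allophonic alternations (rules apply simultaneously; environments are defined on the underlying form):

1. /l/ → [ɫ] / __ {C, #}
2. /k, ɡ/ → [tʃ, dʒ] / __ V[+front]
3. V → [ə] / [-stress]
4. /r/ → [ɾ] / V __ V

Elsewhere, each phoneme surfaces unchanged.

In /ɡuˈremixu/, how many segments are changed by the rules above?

Segments that undergo a rule: /u/ → [ə] (rule 3); /r/ → [ɾ] (rule 4); /i/ → [ə] (rule 3); /u/ → [ə] (rule 3).
All other segments surface unchanged.

4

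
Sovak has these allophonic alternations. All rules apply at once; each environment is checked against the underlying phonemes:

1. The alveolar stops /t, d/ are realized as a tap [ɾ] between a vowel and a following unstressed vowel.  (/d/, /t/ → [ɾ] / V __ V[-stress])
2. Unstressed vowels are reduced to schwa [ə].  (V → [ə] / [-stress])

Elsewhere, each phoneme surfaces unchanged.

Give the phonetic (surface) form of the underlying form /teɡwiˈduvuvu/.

/t/ (word-initial) is in the target of rule 1 but the environment (between a vowel and a following unstressed vowel) is not met → [t].
/e/ — between /t/ and /ɡ/, in an unstressed syllable — surfaces as [ə] (rule 2).
/ɡ/ stays [ɡ].
/w/ (between /ɡ/ and /i/) is unaffected → [w].
/i/ (between /w/ and /d/): in an unstressed syllable, so rule 2 applies → [ə].
/d/ — between /i/ and /u/; rule 1 does not apply here → [d].
/u/ (between /d/ and /v/) is in the target of rule 2 but the environment (in an unstressed syllable) is not met → [u].
/v/ (between /u/ and /u/) is unaffected → [v].
/u/ (between /v/ and /v/): in an unstressed syllable, so rule 2 applies → [ə].
/v/ stays [v].
/u/ (word-final): in an unstressed syllable, so rule 2 applies → [ə].

[təɡwəˈduvəvə]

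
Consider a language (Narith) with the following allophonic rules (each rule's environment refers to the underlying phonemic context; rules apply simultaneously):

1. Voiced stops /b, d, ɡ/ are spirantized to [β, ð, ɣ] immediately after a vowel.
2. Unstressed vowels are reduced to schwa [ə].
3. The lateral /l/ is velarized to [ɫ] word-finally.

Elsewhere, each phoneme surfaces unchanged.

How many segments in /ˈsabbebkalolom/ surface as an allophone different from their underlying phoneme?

Segments that undergo a rule: /b/ → [β] (rule 1); /e/ → [ə] (rule 2); /b/ → [β] (rule 1); /a/ → [ə] (rule 2); /o/ → [ə] (rule 2); /o/ → [ə] (rule 2).
All other segments surface unchanged.

6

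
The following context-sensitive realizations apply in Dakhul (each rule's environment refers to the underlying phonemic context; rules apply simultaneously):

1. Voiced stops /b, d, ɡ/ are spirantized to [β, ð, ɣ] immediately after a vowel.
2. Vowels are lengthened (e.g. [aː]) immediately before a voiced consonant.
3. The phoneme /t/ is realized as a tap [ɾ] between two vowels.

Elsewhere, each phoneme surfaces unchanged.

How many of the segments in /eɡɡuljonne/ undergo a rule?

Segments that undergo a rule: /e/ → [eː] (rule 2); /ɡ/ → [ɣ] (rule 1); /u/ → [uː] (rule 2); /o/ → [oː] (rule 2).
All other segments surface unchanged.

4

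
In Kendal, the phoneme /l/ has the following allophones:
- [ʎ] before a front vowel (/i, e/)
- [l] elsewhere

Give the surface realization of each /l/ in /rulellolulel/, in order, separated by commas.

[ʎ], [l], [l], [l], [ʎ], [l]

Occurrence 1 (position 3): before a front vowel (/i, e/) → [ʎ].
Occurrence 2 (position 5): no conditioning environment matches → elsewhere allophone [l].
Occurrence 3 (position 6): no conditioning environment matches → elsewhere allophone [l].
Occurrence 4 (position 8): no conditioning environment matches → elsewhere allophone [l].
Occurrence 5 (position 10): before a front vowel (/i, e/) → [ʎ].
Occurrence 6 (position 12): no conditioning environment matches → elsewhere allophone [l].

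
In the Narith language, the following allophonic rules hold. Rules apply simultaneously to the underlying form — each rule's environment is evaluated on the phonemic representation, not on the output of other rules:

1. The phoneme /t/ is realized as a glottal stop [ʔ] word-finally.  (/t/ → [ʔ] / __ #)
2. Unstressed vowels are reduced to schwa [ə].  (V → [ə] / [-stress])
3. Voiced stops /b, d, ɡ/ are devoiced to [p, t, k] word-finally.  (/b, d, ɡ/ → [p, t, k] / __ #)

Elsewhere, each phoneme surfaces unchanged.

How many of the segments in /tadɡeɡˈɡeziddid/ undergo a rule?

5

Segments that undergo a rule: /a/ → [ə] (rule 2); /e/ → [ə] (rule 2); /i/ → [ə] (rule 2); /i/ → [ə] (rule 2); /d/ → [t] (rule 3).
All other segments surface unchanged.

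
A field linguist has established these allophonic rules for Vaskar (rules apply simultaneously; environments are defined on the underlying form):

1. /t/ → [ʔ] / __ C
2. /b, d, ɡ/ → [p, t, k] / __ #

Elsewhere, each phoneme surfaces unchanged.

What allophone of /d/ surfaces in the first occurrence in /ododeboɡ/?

/d/ — between /o/ and /o/; rule 2 does not apply here → [d].

[d]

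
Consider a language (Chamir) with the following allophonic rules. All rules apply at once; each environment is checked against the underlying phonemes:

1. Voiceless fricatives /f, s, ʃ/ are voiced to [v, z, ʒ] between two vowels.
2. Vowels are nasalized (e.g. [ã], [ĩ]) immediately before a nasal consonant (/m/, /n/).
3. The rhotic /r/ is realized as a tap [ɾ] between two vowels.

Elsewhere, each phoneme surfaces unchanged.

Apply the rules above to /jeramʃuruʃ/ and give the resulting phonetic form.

/e/ (between /j/ and /r/): rule 2 targets it, but not before a nasal consonant → unchanged [e].
/r/ (between /e/ and /a/) occurs between two vowels → [ɾ] by rule 3.
/a/ — between /r/ and /m/, before a nasal consonant — surfaces as [ã] (rule 2).
/ʃ/ (between /m/ and /u/) fails the environment for rule 1, so it stays [ʃ].
/u/ (between /ʃ/ and /r/) fails the environment for rule 2, so it stays [u].
Rule 3 applies to /r/ (between /u/ and /u/: between two vowels) → [ɾ].
/u/ (between /r/ and /ʃ/) is in the target of rule 2 but the environment (before a nasal consonant) is not met → [u].
/ʃ/ — word-final; rule 1 does not apply here → [ʃ].

[jeɾãmʃuɾuʃ]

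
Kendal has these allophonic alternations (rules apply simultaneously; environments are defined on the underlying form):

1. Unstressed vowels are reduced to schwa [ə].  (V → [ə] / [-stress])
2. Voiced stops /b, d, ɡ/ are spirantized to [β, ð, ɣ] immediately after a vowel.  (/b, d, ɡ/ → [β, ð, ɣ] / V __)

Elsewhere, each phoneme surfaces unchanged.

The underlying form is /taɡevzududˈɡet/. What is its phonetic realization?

[təɣəvzəðəðˈɡet]

/a/ (between /t/ and /ɡ/) occurs in an unstressed syllable → [ə] by rule 1.
/ɡ/ meets the environment for rule 2 (immediately after a vowel) → [ɣ].
/e/ meets the environment for rule 1 (in an unstressed syllable) → [ə].
/u/ (between /z/ and /d/): in an unstressed syllable, so rule 1 applies → [ə].
/d/ — between /u/ and /u/, immediately after a vowel — surfaces as [ð] (rule 2).
/u/ — between /d/ and /d/, in an unstressed syllable — surfaces as [ə] (rule 1).
/d/ meets the environment for rule 2 (immediately after a vowel) → [ð].
/ɡ/ (between /d/ and /e/): rule 2 targets it, but not immediately after a vowel → unchanged [ɡ].
/e/ (between /ɡ/ and /t/) fails the environment for rule 1, so it stays [e].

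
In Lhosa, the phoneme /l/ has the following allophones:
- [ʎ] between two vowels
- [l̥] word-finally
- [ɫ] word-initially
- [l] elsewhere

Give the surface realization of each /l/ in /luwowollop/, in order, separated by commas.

[ɫ], [l], [l]

Occurrence 1 (position 1): word-initially → [ɫ].
Occurrence 2 (position 7): no conditioning environment matches → elsewhere allophone [l].
Occurrence 3 (position 8): no conditioning environment matches → elsewhere allophone [l].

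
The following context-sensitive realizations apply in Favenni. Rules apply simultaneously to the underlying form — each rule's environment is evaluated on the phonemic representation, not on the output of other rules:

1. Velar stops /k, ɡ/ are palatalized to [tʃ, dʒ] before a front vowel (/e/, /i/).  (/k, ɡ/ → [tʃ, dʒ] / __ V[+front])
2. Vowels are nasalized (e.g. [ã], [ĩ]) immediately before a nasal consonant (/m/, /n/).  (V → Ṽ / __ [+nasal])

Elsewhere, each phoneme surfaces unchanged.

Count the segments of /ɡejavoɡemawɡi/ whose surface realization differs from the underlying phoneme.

4

Segments that undergo a rule: /ɡ/ → [dʒ] (rule 1); /ɡ/ → [dʒ] (rule 1); /e/ → [ẽ] (rule 2); /ɡ/ → [dʒ] (rule 1).
All other segments surface unchanged.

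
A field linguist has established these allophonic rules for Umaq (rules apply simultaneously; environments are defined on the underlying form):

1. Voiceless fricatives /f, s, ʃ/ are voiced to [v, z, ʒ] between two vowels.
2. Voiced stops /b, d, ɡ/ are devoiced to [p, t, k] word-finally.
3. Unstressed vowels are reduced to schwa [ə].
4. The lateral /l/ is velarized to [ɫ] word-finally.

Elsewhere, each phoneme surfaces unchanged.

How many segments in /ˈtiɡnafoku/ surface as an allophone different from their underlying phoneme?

Segments that undergo a rule: /a/ → [ə] (rule 3); /f/ → [v] (rule 1); /o/ → [ə] (rule 3); /u/ → [ə] (rule 3).
All other segments surface unchanged.

4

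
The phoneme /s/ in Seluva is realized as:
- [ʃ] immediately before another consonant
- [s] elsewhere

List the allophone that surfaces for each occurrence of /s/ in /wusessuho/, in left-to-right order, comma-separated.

Occurrence 1 (position 3): no conditioning environment matches → elsewhere allophone [s].
Occurrence 2 (position 5): immediately before another consonant → [ʃ].
Occurrence 3 (position 6): no conditioning environment matches → elsewhere allophone [s].

[s], [ʃ], [s]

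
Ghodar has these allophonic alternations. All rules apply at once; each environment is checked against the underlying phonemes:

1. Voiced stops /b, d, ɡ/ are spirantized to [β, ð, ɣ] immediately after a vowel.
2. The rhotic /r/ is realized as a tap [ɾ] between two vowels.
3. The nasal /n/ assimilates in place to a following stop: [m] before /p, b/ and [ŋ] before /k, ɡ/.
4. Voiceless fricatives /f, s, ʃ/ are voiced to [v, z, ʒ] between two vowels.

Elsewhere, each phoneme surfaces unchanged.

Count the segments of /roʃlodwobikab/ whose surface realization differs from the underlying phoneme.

Segments that undergo a rule: /d/ → [ð] (rule 1); /b/ → [β] (rule 1); /b/ → [β] (rule 1).
All other segments surface unchanged.

3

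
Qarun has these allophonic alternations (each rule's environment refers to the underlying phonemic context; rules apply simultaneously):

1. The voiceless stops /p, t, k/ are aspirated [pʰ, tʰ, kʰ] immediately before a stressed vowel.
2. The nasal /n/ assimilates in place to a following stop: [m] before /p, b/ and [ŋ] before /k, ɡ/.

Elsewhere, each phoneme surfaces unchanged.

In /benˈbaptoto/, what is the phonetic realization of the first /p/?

/p/ (between /a/ and /t/) is in the target of rule 1 but the environment (immediately before a stressed vowel) is not met → [p].

[p]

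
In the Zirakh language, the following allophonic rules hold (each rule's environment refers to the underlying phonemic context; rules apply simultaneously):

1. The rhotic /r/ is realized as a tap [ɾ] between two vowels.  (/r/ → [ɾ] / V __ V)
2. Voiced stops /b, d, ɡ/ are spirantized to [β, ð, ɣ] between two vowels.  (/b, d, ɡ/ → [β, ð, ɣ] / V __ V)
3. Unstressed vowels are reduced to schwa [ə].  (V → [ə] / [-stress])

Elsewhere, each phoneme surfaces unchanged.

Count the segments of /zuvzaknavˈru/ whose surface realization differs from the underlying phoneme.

Segments that undergo a rule: /u/ → [ə] (rule 3); /a/ → [ə] (rule 3); /a/ → [ə] (rule 3).
All other segments surface unchanged.

3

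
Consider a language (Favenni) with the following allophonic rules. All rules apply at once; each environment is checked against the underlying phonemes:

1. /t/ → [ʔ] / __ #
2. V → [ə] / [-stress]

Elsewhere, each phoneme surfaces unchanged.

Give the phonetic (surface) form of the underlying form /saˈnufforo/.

[səˈnuffərə]

/s/ stays [s].
Rule 2 applies to /a/ (between /s/ and /n/: in an unstressed syllable) → [ə].
/n/ (between /a/ and /u/): no rule targets it → [n].
/u/ (between /n/ and /f/): rule 2 targets it, but not in an unstressed syllable → unchanged [u].
/f/ (between /u/ and /f/): no rule targets it → [f].
/f/ (between /f/ and /o/): no rule targets it → [f].
/o/ (between /f/ and /r/) occurs in an unstressed syllable → [ə] by rule 2.
/r/ stays [r].
Rule 2 applies to /o/ (word-final: in an unstressed syllable) → [ə].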